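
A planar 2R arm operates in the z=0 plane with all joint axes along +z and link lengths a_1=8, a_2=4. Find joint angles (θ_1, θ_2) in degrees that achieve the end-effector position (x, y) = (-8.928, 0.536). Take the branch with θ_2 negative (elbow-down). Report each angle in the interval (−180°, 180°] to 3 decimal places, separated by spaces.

cos θ_2 = (79.9965−8²−4²)/(2·8·4) = -0.0001; θ_2 = -90.0032° (elbow-down)
β = atan2(0.5360,-8.9280) = 176.5643°; ψ = atan2(-4.0000,7.9998) = -26.5657°
θ_1 = β − ψ = 203.1300°

-156.870 -90.003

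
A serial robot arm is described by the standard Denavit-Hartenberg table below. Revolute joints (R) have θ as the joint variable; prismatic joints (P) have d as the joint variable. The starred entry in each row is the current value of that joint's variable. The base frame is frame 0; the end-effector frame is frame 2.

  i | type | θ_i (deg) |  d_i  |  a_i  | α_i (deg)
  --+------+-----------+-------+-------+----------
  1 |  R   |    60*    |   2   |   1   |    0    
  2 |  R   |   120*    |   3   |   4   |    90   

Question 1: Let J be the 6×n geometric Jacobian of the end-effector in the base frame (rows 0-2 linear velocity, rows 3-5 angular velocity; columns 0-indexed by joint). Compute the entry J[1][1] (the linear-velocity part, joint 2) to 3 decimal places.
-4.000

axis z_1 = (0.0000,0.0000,1.0000); lever o_n−o_1 = (-4.0000,0.0000,3.0000)
cross product → J_v[:, 1] = (-0.0000,-4.0000,0.0000)
J_ω[:, 1] = z_1
entry J[1][1] = -4.0000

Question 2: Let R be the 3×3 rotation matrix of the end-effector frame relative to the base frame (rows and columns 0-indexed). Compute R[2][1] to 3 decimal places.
1.000

End-effector y-axis (col 1 of R) = (-0.0000,-0.0000,1.0000)
R[2][1] = 1.0000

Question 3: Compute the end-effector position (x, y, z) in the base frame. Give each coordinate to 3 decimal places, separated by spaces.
-3.500 0.866 5.000

after link 1: o_1 = (0.5000, 0.8660, 2.0000)
after link 2: o_2 = (-3.5000, 0.8660, 5.0000)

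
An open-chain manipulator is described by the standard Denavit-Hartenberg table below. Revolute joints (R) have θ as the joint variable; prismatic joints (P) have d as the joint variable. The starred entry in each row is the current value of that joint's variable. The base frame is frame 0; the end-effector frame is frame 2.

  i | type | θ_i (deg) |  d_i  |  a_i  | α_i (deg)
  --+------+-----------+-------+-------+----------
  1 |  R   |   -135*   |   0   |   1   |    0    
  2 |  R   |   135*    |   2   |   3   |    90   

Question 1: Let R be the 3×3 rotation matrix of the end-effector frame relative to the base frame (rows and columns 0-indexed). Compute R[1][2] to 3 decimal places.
-1.000

End-effector z-axis (col 2 of R) = (0.0000,-1.0000,0.0000)
R[1][2] = -1.0000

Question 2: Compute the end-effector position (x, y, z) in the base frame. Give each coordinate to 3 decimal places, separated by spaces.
after link 1: o_1 = (-0.7071, -0.7071, 0.0000)
after link 2: o_2 = (2.2929, -0.7071, 2.0000)

2.293 -0.707 2.000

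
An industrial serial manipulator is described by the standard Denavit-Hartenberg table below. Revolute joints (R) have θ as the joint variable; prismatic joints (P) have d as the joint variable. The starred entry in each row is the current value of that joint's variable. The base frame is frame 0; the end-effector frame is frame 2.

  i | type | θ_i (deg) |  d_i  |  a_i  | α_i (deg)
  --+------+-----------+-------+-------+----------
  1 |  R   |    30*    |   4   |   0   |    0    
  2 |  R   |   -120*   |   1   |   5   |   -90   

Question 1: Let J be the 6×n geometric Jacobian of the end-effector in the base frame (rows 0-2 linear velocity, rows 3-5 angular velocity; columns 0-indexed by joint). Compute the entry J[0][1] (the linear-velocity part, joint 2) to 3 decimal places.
axis z_1 = (0.0000,0.0000,1.0000); lever o_n−o_1 = (0.0000,-5.0000,1.0000)
cross product → J_v[:, 1] = (5.0000,0.0000,-0.0000)
J_ω[:, 1] = z_1
entry J[0][1] = 5.0000

5.000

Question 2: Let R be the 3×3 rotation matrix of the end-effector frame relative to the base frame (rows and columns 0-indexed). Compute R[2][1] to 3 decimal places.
End-effector y-axis (col 1 of R) = (0.0000,0.0000,-1.0000)
R[2][1] = -1.0000

-1.000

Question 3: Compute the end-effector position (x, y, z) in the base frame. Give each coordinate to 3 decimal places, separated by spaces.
0.000 -5.000 5.000

after link 1: o_1 = (0.0000, 0.0000, 4.0000)
after link 2: o_2 = (0.0000, -5.0000, 5.0000)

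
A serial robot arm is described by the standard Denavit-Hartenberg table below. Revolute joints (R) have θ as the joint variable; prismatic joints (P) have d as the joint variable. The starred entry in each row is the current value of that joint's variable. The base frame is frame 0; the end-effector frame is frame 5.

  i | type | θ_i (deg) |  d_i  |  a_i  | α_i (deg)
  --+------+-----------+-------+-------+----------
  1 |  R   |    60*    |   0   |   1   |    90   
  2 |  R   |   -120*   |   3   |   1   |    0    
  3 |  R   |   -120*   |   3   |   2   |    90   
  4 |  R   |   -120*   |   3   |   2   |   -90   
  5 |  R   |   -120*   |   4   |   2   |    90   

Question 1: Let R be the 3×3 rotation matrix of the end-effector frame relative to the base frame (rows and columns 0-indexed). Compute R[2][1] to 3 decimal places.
End-effector y-axis (col 1 of R) = (-0.6495,-0.1250,0.7500)
R[2][1] = 0.7500

0.750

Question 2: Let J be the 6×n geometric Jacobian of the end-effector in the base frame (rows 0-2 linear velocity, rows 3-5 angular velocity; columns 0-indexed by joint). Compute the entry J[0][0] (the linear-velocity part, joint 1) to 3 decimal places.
axis z_0 = ẑ; lever o_n−o_0 = (3.7721,0.2655,5.7990)
cross product → J_v[:, 0] = (-0.2655,3.7721,0.0000)
J_ω[:, 0] = z_0
entry J[0][0] = -0.2655

-0.266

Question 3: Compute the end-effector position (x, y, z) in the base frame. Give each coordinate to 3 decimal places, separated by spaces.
3.772 0.266 5.799

after link 1: o_1 = (0.5000, 0.8660, 0.0000)
after link 2: o_2 = (2.8481, -1.0670, -0.8660)
after link 3: o_3 = (4.9462, -3.4330, 0.8660)
after link 4: o_4 = (4.9952, 0.1160, 1.5000)
after link 5: o_5 = (3.7721, 0.2655, 5.7990)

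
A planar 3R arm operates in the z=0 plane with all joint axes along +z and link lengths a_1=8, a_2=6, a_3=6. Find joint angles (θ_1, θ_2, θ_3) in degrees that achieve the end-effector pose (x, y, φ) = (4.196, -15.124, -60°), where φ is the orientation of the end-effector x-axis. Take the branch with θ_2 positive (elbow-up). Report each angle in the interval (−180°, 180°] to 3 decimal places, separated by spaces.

wrist centre = target − a_3·(cos φ, sin φ) = (1.1960, -9.9278)
cos θ_2 = (99.9926−8²−6²)/(2·8·6) = -0.0001; θ_2 = 90.0044° (elbow-up)
β = atan2(-9.9278,1.1960) = -83.1307°; ψ = atan2(6.0000,7.9995) = 36.8715°
θ_1 = β − ψ = -120.0022°
θ_3 = φ − θ_1 − θ_2 = -30.0022° (wrapped to (-180°,180°])

-120.002 90.004 -30.002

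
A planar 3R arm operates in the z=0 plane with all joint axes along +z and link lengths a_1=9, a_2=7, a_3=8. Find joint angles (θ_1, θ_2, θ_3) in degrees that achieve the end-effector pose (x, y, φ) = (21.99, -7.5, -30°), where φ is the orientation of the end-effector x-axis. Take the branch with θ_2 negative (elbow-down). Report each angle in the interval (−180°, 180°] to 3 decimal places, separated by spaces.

wrist centre = target − a_3·(cos φ, sin φ) = (15.0618, -3.5000)
cos θ_2 = (239.1077−9²−7²)/(2·9·7) = 0.8659; θ_2 = -30.0104° (elbow-down)
β = atan2(-3.5000,15.0618) = -13.0820°; ψ = atan2(-3.5011,15.0615) = -13.0862°
θ_1 = β − ψ = 0.0042°
θ_3 = φ − θ_1 − θ_2 = 0.0062° (wrapped to (-180°,180°])

0.004 -30.010 0.006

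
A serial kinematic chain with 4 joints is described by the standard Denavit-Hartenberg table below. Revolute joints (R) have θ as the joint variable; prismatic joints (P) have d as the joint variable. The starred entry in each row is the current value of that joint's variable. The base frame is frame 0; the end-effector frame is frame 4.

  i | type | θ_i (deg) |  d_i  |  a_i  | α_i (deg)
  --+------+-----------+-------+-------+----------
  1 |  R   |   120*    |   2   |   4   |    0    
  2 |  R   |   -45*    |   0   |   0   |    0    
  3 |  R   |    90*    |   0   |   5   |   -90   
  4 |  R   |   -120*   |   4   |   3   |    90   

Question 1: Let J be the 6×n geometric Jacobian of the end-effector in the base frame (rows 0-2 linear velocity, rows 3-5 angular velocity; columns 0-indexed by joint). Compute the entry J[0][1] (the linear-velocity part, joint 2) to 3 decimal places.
2.958

axis z_1 = (0.0000,0.0000,1.0000); lever o_n−o_1 = (-4.4160,-2.9578,2.5981)
cross product → J_v[:, 1] = (2.9578,-4.4160,0.0000)
J_ω[:, 1] = z_1
entry J[0][1] = 2.9578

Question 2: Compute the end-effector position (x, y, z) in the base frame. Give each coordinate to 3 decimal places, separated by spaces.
after link 1: o_1 = (-2.0000, 3.4641, 2.0000)
after link 2: o_2 = (-2.0000, 3.4641, 2.0000)
after link 3: o_3 = (-6.8296, 4.7582, 2.0000)
after link 4: o_4 = (-6.4160, 0.5063, 4.5981)

-6.416 0.506 4.598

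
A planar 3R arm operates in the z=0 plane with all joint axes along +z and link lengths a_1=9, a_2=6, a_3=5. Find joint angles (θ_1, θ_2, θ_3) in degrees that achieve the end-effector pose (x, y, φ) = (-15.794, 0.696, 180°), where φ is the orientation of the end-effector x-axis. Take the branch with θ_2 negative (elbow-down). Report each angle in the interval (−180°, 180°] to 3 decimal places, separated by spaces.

-149.998 -90.003 60.001

wrist centre = target − a_3·(cos φ, sin φ) = (-10.7940, 0.6960)
cos θ_2 = (116.9949−9²−6²)/(2·9·6) = -0.0000; θ_2 = -90.0027° (elbow-down)
β = atan2(0.6960,-10.7940) = 176.3107°; ψ = atan2(-6.0000,8.9997) = -33.6909°
θ_1 = β − ψ = 210.0016°
θ_3 = φ − θ_1 − θ_2 = 60.0012° (wrapped to (-180°,180°])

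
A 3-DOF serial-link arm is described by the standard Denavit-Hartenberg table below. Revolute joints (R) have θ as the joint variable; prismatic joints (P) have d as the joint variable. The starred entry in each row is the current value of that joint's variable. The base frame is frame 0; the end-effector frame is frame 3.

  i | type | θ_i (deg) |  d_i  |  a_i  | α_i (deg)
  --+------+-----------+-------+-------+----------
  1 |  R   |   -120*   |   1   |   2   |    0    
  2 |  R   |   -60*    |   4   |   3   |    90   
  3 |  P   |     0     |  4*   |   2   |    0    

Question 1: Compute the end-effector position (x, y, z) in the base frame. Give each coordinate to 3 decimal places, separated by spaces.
after link 1: o_1 = (-1.0000, -1.7321, 1.0000)
after link 2: o_2 = (-4.0000, -1.7321, 5.0000)
after link 3: o_3 = (-6.0000, 2.2679, 5.0000)

-6.000 2.268 5.000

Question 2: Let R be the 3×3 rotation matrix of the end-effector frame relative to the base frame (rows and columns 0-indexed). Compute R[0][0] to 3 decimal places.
End-effector x-axis (col 0 of R) = (-1.0000,-0.0000,0.0000)
R[0][0] = -1.0000

-1.000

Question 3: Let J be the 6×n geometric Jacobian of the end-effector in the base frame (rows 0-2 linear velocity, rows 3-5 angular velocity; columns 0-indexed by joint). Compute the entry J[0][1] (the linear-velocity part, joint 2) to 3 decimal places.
-4.000

axis z_1 = (0.0000,0.0000,1.0000); lever o_n−o_1 = (-5.0000,4.0000,4.0000)
cross product → J_v[:, 1] = (-4.0000,-5.0000,0.0000)
J_ω[:, 1] = z_1
entry J[0][1] = -4.0000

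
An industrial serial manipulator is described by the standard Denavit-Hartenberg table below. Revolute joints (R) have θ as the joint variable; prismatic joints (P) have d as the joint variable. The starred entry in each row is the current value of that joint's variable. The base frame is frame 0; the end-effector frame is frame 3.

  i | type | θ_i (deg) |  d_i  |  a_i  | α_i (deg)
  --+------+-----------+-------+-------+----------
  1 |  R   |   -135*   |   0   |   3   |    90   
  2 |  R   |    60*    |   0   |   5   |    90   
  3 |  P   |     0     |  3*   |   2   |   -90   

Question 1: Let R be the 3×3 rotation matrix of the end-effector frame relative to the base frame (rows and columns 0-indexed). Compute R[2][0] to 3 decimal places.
0.866

End-effector x-axis (col 0 of R) = (-0.3536,-0.3536,0.8660)
R[2][0] = 0.8660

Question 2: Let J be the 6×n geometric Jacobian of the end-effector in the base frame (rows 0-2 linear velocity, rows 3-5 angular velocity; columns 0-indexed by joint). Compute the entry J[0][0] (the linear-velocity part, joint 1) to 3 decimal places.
6.433

axis z_0 = ẑ; lever o_n−o_0 = (-6.4333,-6.4333,4.5622)
cross product → J_v[:, 0] = (6.4333,-6.4333,0.0000)
J_ω[:, 0] = z_0
entry J[0][0] = 6.4333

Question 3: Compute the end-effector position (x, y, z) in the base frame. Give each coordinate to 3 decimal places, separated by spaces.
after link 1: o_1 = (-2.1213, -2.1213, 0.0000)
after link 2: o_2 = (-3.8891, -3.8891, 4.3301)
after link 3: o_3 = (-6.4333, -6.4333, 4.5622)

-6.433 -6.433 4.562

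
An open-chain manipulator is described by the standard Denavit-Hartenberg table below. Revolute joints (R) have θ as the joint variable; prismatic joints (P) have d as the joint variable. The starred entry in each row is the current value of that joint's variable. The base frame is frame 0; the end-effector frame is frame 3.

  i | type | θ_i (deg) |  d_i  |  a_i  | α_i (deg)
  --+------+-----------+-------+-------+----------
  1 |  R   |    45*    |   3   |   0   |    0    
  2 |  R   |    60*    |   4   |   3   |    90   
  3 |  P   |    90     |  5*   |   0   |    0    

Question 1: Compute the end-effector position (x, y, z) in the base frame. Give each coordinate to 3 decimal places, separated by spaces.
after link 1: o_1 = (0.0000, 0.0000, 3.0000)
after link 2: o_2 = (-0.7765, 2.8978, 7.0000)
after link 3: o_3 = (4.0532, 4.1919, 7.0000)

4.053 4.192 7.000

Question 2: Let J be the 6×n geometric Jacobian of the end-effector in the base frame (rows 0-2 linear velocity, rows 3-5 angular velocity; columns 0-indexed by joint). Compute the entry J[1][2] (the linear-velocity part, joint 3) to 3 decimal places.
prismatic axis z_2 = (0.9659,0.2588,0.0000)
J_v[:, 2] = z_2; J_ω[:, 2] = (0,0,0)
entry J[1][2] = 0.2588

0.259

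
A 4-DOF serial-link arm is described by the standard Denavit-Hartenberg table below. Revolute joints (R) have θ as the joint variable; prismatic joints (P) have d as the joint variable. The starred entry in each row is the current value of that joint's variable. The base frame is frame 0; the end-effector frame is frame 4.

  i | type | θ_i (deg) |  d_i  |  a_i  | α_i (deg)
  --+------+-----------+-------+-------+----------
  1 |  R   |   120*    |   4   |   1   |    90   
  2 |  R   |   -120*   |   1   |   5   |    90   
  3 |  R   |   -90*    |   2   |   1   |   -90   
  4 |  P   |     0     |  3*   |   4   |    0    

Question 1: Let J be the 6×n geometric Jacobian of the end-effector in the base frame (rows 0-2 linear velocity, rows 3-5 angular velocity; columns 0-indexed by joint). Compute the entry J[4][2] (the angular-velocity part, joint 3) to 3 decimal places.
axis z_2 = (0.4330,-0.7500,0.5000); lever o_n−o_2 = (-2.7141,-5.2990,-1.5981)
cross product → J_v[:, 2] = (3.8481,-0.6651,-4.3301)
J_ω[:, 2] = z_2
entry J[4][2] = -0.7500

-0.750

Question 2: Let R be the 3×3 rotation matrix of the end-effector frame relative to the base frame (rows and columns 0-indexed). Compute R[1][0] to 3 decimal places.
End-effector x-axis (col 0 of R) = (-0.8660,-0.5000,-0.0000)
R[1][0] = -0.5000

-0.500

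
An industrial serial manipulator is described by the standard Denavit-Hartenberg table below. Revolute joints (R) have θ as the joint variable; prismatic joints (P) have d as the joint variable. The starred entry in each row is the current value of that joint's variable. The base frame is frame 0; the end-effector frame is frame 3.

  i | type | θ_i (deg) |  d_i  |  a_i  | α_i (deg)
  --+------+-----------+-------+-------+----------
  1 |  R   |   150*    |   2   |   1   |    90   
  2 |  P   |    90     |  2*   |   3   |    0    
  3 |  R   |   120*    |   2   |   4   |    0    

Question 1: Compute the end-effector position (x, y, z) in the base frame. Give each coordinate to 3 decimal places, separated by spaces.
after link 1: o_1 = (-0.8660, 0.5000, 2.0000)
after link 2: o_2 = (0.1340, 2.2321, 5.0000)
after link 3: o_3 = (4.1340, 2.2321, 3.0000)

4.134 2.232 3.000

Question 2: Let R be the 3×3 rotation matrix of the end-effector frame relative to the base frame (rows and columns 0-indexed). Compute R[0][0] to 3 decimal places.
End-effector x-axis (col 0 of R) = (0.7500,-0.4330,-0.5000)
R[0][0] = 0.7500

0.750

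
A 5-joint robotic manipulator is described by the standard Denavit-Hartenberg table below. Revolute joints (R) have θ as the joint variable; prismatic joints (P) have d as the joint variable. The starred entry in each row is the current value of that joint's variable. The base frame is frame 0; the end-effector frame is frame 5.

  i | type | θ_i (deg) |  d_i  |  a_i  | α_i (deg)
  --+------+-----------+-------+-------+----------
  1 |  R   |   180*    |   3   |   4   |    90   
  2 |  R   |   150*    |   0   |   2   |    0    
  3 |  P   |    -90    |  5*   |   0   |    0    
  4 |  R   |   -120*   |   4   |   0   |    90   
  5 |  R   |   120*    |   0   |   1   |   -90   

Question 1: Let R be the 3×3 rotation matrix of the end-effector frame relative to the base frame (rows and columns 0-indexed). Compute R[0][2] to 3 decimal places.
0.433

End-effector z-axis (col 2 of R) = (0.4330,-0.5000,0.7500)
R[0][2] = 0.4330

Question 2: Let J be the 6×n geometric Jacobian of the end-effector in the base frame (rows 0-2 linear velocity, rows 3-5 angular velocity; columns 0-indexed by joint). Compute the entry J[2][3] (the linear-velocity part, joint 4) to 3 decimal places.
-0.250

axis z_3 = (0.0000,1.0000,0.0000); lever o_n−o_3 = (0.2500,4.8660,0.4330)
cross product → J_v[:, 3] = (0.4330,-0.0000,-0.2500)
J_ω[:, 3] = z_3
entry J[2][3] = -0.2500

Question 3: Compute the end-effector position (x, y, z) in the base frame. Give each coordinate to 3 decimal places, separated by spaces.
-2.018 9.866 4.433

after link 1: o_1 = (-4.0000, 0.0000, 3.0000)
after link 2: o_2 = (-2.2679, 0.0000, 4.0000)
after link 3: o_3 = (-2.2679, 5.0000, 4.0000)
after link 4: o_4 = (-2.2679, 9.0000, 4.0000)
after link 5: o_5 = (-2.0179, 9.8660, 4.4330)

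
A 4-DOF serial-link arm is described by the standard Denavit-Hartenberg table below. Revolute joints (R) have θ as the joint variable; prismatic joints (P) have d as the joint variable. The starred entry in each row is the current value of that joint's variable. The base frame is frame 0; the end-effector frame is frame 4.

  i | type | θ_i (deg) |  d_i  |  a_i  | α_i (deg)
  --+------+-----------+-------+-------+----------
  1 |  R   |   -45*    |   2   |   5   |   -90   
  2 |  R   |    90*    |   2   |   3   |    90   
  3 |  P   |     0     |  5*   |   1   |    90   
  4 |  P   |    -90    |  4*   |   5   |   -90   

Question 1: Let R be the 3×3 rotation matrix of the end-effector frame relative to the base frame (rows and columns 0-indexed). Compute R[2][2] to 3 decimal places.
End-effector z-axis (col 2 of R) = (0.0000,-0.0000,-1.0000)
R[2][2] = -1.0000

-1.000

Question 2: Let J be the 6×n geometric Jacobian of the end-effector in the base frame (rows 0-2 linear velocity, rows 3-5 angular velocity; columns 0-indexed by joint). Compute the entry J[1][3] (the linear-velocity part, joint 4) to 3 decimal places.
prismatic axis z_3 = (-0.7071,-0.7071,-0.0000)
J_v[:, 3] = z_3; J_ω[:, 3] = (0,0,0)
entry J[1][3] = -0.7071

-0.707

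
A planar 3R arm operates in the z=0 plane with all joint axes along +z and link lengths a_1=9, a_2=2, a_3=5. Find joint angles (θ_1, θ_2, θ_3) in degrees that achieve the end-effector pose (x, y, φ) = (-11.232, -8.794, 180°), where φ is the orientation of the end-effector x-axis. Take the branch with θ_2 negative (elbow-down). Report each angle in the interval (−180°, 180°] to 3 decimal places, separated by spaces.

-119.998 -30.015 -29.987

wrist centre = target − a_3·(cos φ, sin φ) = (-6.2320, -8.7940)
cos θ_2 = (116.1723−9²−2²)/(2·9·2) = 0.8659; θ_2 = -30.0148° (elbow-down)
β = atan2(-8.7940,-6.2320) = -125.3239°; ψ = atan2(-1.0004,10.7318) = -5.3259°
θ_1 = β − ψ = -119.9980°
θ_3 = φ − θ_1 − θ_2 = -29.9872° (wrapped to (-180°,180°])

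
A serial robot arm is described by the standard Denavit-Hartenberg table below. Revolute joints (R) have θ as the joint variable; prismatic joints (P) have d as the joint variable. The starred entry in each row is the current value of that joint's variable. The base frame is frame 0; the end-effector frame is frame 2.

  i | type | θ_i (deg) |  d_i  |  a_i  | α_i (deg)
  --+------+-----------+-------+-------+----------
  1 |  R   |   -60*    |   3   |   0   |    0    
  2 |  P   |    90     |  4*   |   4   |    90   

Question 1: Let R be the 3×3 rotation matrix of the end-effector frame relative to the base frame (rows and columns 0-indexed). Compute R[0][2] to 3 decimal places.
0.500

End-effector z-axis (col 2 of R) = (0.5000,-0.8660,0.0000)
R[0][2] = 0.5000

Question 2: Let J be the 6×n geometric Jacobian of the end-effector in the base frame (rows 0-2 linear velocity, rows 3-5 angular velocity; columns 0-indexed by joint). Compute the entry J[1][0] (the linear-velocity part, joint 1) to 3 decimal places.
axis z_0 = ẑ; lever o_n−o_0 = (3.4641,2.0000,7.0000)
cross product → J_v[:, 0] = (-2.0000,3.4641,0.0000)
J_ω[:, 0] = z_0
entry J[1][0] = 3.4641

3.464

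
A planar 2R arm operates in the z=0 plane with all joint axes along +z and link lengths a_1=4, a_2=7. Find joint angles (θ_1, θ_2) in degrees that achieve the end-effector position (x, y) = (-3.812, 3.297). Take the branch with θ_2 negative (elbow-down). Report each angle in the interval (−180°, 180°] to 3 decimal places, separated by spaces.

-119.994 -135.001

cos θ_2 = (25.4016−4²−7²)/(2·4·7) = -0.7071; θ_2 = -135.0007° (elbow-down)
β = atan2(3.2970,-3.8120) = 139.1435°; ψ = atan2(-4.9497,-0.9498) = -100.8626°
θ_1 = β − ψ = 240.0060°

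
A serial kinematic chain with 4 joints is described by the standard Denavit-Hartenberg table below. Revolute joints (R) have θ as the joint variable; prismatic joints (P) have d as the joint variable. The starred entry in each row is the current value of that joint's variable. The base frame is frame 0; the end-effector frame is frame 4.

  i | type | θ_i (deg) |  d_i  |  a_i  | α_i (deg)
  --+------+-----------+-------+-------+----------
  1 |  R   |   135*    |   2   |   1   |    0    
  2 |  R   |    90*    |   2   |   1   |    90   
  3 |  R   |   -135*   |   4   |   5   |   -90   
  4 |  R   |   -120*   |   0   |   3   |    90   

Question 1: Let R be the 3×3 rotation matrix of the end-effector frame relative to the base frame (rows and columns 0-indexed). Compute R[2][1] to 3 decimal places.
-0.707

End-effector y-axis (col 1 of R) = (-0.5000,-0.5000,-0.7071)
R[2][1] = -0.7071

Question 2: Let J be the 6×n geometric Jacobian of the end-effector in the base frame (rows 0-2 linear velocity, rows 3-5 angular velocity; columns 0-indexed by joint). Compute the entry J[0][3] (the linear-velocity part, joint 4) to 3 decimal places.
axis z_3 = (-0.5000,-0.5000,-0.7071); lever o_n−o_3 = (-2.5871,1.0871,1.0607)
cross product → J_v[:, 3] = (0.2384,2.3597,-1.8371)
J_ω[:, 3] = z_3
entry J[0][3] = 0.2384

0.238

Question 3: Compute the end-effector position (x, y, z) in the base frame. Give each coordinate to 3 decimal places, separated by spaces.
-4.330 6.416 1.525

after link 1: o_1 = (-0.7071, 0.7071, 2.0000)
after link 2: o_2 = (-1.4142, 0.0000, 4.0000)
after link 3: o_3 = (-1.7426, 5.3284, 0.4645)
after link 4: o_4 = (-4.3298, 6.4155, 1.5251)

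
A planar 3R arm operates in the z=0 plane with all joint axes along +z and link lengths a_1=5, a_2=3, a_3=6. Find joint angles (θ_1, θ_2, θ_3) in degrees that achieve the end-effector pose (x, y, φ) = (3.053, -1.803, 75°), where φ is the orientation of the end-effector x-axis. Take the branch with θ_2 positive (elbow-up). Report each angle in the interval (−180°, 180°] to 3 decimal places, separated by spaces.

wrist centre = target − a_3·(cos φ, sin φ) = (1.5001, -7.5986)
cos θ_2 = (59.9883−5²−3²)/(2·5·3) = 0.8663; θ_2 = 29.9712° (elbow-up)
β = atan2(-7.5986,1.5001) = -78.8324°; ψ = atan2(1.4987,7.5988) = 11.1571°
θ_1 = β − ψ = -89.9895°
θ_3 = φ − θ_1 − θ_2 = 135.0183° (wrapped to (-180°,180°])

-89.990 29.971 135.018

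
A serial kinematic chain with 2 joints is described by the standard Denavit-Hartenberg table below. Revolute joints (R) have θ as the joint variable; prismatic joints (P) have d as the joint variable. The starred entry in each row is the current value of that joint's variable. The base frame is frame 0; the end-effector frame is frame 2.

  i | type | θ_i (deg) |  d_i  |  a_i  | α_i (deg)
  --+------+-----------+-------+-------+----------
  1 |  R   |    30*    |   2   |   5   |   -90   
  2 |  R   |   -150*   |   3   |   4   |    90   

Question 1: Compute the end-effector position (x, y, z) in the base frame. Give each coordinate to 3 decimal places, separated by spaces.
after link 1: o_1 = (4.3301, 2.5000, 2.0000)
after link 2: o_2 = (-0.1699, 3.3660, 4.0000)

-0.170 3.366 4.000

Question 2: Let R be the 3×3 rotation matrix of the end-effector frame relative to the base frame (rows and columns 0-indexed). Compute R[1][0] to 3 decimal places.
-0.433

End-effector x-axis (col 0 of R) = (-0.7500,-0.4330,0.5000)
R[1][0] = -0.4330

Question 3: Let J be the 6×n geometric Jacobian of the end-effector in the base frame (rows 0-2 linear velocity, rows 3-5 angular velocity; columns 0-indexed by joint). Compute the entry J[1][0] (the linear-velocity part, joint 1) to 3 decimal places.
-0.170

axis z_0 = ẑ; lever o_n−o_0 = (-0.1699,3.3660,4.0000)
cross product → J_v[:, 0] = (-3.3660,-0.1699,0.0000)
J_ω[:, 0] = z_0
entry J[1][0] = -0.1699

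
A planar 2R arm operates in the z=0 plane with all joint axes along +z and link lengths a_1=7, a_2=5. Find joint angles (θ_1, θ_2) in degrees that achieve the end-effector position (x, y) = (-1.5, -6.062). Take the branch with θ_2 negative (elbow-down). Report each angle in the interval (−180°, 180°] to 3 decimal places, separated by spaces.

-60.000 -120.002

cos θ_2 = (38.9978−7²−5²)/(2·7·5) = -0.5000; θ_2 = -120.0020° (elbow-down)
β = atan2(-6.0620,-1.5000) = -103.8983°; ψ = atan2(-4.3300,4.4998) = -43.8983°
θ_1 = β − ψ = -60.0000°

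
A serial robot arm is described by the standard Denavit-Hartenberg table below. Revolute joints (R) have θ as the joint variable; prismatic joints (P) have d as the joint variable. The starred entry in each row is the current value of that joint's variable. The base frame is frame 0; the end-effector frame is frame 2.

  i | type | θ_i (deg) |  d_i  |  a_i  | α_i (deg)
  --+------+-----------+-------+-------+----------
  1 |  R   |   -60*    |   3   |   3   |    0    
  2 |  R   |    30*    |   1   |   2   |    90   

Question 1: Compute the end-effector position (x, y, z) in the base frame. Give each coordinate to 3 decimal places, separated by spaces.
after link 1: o_1 = (1.5000, -2.5981, 3.0000)
after link 2: o_2 = (3.2321, -3.5981, 4.0000)

3.232 -3.598 4.000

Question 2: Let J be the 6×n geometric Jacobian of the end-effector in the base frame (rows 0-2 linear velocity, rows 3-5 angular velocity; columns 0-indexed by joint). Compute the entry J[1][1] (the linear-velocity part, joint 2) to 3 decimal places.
1.732

axis z_1 = (0.0000,0.0000,1.0000); lever o_n−o_1 = (1.7321,-1.0000,1.0000)
cross product → J_v[:, 1] = (1.0000,1.7321,-0.0000)
J_ω[:, 1] = z_1
entry J[1][1] = 1.7321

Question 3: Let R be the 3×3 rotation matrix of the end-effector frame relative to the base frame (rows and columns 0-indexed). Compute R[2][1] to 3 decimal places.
End-effector y-axis (col 1 of R) = (0.0000,0.0000,1.0000)
R[2][1] = 1.0000

1.000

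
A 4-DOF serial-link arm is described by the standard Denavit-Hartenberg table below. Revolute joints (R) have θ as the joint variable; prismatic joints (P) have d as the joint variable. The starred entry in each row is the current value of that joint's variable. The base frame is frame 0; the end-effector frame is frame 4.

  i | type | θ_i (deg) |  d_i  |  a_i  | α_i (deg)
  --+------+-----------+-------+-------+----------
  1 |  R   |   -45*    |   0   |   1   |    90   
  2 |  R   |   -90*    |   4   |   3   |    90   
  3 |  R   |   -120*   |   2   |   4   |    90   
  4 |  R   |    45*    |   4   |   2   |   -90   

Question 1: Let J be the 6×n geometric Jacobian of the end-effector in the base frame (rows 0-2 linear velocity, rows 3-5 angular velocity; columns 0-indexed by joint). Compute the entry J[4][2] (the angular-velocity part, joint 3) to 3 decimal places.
axis z_2 = (-0.7071,0.7071,-0.0000); lever o_n−o_2 = (-0.5129,4.3155,6.1712)
cross product → J_v[:, 2] = (4.3637,4.3637,-2.6888)
J_ω[:, 2] = z_2
entry J[4][2] = 0.7071

0.707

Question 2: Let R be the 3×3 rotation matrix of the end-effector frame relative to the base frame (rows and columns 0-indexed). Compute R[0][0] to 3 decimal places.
End-effector x-axis (col 0 of R) = (-0.0670,0.9330,0.3536)
R[0][0] = -0.0670

-0.067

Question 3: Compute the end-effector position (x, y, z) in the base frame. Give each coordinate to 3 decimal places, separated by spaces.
-2.634 0.780 3.171

after link 1: o_1 = (0.7071, -0.7071, 0.0000)
after link 2: o_2 = (-2.1213, -3.5355, -3.0000)
after link 3: o_3 = (-1.0860, 0.3282, -1.0000)
after link 4: o_4 = (-2.6342, 0.7800, 3.1712)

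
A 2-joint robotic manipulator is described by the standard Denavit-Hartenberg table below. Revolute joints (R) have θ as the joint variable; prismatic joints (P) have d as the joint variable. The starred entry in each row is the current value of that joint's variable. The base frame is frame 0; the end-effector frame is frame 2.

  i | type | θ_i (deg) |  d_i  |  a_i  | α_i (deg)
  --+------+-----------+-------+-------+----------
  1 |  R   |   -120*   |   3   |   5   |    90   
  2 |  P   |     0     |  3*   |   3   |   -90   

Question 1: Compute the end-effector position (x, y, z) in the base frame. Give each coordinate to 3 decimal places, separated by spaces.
after link 1: o_1 = (-2.5000, -4.3301, 3.0000)
after link 2: o_2 = (-6.5981, -5.4282, 3.0000)

-6.598 -5.428 3.000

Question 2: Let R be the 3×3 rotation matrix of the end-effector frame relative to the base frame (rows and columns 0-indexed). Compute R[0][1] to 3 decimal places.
0.866

End-effector y-axis (col 1 of R) = (0.8660,-0.5000,0.0000)
R[0][1] = 0.8660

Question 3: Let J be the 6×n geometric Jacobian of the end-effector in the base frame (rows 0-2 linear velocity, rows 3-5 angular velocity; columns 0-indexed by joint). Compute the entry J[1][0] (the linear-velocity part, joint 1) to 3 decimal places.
-6.598

axis z_0 = ẑ; lever o_n−o_0 = (-6.5981,-5.4282,3.0000)
cross product → J_v[:, 0] = (5.4282,-6.5981,0.0000)
J_ω[:, 0] = z_0
entry J[1][0] = -6.5981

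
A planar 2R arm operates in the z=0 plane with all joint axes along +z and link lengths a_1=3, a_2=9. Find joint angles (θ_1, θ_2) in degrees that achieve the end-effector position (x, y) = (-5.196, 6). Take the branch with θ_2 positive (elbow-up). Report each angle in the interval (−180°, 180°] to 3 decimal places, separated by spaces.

cos θ_2 = (62.9984−3²−9²)/(2·3·9) = -0.5000; θ_2 = 120.0019° (elbow-up)
β = atan2(6.0000,-5.1960) = 130.8926°; ψ = atan2(7.7941,-1.5003) = 100.8955°
θ_1 = β − ψ = 29.9971°

29.997 120.002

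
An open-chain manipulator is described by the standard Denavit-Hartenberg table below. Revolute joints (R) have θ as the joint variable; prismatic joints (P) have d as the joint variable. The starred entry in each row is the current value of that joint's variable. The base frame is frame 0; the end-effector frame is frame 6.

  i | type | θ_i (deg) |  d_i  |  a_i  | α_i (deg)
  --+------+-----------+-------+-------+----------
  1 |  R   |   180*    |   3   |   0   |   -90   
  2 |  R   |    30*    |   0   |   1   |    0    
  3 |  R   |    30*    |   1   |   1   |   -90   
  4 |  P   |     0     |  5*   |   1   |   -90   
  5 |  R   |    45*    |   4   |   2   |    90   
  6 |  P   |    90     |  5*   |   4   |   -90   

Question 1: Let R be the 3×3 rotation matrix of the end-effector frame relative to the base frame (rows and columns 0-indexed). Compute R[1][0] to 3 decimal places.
End-effector x-axis (col 0 of R) = (0.0000,1.0000,-0.0000)
R[1][0] = 1.0000

1.000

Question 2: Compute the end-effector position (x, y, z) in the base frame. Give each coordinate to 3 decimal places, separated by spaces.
1.826 7.000 -7.079

after link 1: o_1 = (0.0000, 0.0000, 3.0000)
after link 2: o_2 = (-0.8660, 0.0000, 2.5000)
after link 3: o_3 = (-1.3660, -1.0000, 1.6340)
after link 4: o_4 = (2.4641, -1.0000, -1.7321)
after link 5: o_5 = (0.5322, 3.0000, -2.2497)
after link 6: o_6 = (1.8263, 7.0000, -7.0793)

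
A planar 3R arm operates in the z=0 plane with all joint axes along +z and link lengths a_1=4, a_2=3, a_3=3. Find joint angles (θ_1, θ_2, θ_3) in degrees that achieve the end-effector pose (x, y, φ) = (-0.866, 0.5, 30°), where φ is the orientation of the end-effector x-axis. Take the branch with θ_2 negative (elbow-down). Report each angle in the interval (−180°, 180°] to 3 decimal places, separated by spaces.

-117.796 -120.000 -92.204

wrist centre = target − a_3·(cos φ, sin φ) = (-3.4641, -1.0000)
cos θ_2 = (12.9998−4²−3²)/(2·4·3) = -0.5000; θ_2 = -120.0005° (elbow-down)
β = atan2(-1.0000,-3.4641) = -163.8978°; ψ = atan2(-2.5981,2.5000) = -46.1022°
θ_1 = β − ψ = -117.7955°
θ_3 = φ − θ_1 − θ_2 = -92.2040° (wrapped to (-180°,180°])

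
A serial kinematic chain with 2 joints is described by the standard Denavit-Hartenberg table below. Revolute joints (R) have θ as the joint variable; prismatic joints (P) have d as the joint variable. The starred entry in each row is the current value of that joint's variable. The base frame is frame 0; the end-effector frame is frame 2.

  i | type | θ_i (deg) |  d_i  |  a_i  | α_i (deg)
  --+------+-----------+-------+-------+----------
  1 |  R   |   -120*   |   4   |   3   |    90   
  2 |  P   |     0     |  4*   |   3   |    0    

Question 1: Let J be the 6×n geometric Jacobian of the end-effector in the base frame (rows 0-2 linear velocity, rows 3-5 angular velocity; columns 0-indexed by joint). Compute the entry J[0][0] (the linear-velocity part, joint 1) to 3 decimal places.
3.196

axis z_0 = ẑ; lever o_n−o_0 = (-6.4641,-3.1962,4.0000)
cross product → J_v[:, 0] = (3.1962,-6.4641,0.0000)
J_ω[:, 0] = z_0
entry J[0][0] = 3.1962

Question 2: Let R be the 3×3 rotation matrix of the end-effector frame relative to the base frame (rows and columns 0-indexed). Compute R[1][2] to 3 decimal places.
End-effector z-axis (col 2 of R) = (-0.8660,0.5000,0.0000)
R[1][2] = 0.5000

0.500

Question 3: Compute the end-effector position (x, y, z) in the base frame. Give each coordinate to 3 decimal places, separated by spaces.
-6.464 -3.196 4.000

after link 1: o_1 = (-1.5000, -2.5981, 4.0000)
after link 2: o_2 = (-6.4641, -3.1962, 4.0000)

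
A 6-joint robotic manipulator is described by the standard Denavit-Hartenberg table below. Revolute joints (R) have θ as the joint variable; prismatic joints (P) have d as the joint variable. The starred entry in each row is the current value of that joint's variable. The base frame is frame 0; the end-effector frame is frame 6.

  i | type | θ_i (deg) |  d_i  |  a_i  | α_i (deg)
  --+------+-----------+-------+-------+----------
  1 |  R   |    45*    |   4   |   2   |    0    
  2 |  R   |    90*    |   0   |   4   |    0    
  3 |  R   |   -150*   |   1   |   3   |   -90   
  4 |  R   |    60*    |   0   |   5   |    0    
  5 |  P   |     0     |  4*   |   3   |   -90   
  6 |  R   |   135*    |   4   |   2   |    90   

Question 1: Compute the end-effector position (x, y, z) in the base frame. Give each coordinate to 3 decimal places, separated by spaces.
1.987 6.008 -2.703

after link 1: o_1 = (1.4142, 1.4142, 4.0000)
after link 2: o_2 = (-1.4142, 4.2426, 4.0000)
after link 3: o_3 = (1.4836, 3.4662, 5.0000)
after link 4: o_4 = (3.8984, 2.8191, 0.6699)
after link 5: o_5 = (6.3825, 6.2946, -1.9282)
after link 6: o_6 = (1.9874, 6.0082, -2.7035)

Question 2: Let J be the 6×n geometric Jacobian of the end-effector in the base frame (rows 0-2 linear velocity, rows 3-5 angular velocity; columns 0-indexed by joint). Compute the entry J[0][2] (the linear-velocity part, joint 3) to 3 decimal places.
axis z_2 = (0.0000,0.0000,1.0000); lever o_n−o_2 = (3.4017,1.7655,-6.7035)
cross product → J_v[:, 2] = (-1.7655,3.4017,0.0000)
J_ω[:, 2] = z_2
entry J[0][2] = -1.7655

-1.766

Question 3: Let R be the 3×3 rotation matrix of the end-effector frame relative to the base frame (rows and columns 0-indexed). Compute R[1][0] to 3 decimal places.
End-effector x-axis (col 0 of R) = (-0.5245,-0.5915,0.6124)
R[1][0] = -0.5915

-0.592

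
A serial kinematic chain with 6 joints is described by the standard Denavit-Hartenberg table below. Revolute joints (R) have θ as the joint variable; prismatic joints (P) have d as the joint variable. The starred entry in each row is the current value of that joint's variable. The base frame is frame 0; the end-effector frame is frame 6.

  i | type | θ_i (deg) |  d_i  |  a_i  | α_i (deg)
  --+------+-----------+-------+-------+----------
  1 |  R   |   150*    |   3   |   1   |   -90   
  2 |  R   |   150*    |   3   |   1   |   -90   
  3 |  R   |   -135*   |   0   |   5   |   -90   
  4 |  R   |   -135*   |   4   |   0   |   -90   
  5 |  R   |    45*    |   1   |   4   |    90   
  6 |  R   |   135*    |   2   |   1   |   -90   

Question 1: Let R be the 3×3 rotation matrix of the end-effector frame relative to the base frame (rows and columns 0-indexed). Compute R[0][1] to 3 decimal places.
-0.783

End-effector y-axis (col 1 of R) = (-0.7834,0.6214,-0.0062)
R[0][1] = -0.7834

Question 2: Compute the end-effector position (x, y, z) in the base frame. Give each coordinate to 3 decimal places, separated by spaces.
after link 1: o_1 = (-0.8660, 0.5000, 3.0000)
after link 2: o_2 = (-1.6160, -2.5311, 2.5000)
after link 3: o_3 = (-6.0354, -4.0620, 4.2678)
after link 4: o_4 = (-5.3283, -7.7363, 2.8536)
after link 5: o_5 = (-3.5134, -5.4191, 5.7409)
after link 6: o_6 = (-2.5491, -7.4192, 6.0052)

-2.549 -7.419 6.005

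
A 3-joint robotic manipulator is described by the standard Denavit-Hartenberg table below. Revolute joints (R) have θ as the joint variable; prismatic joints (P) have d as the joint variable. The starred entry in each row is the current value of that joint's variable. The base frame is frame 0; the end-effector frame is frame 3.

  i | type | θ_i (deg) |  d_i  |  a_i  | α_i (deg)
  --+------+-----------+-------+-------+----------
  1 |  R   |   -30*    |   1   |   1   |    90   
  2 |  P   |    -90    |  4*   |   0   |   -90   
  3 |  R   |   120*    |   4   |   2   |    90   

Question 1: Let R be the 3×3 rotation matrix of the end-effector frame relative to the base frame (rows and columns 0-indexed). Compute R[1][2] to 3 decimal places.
End-effector z-axis (col 2 of R) = (0.2500,0.4330,-0.8660)
R[1][2] = 0.4330

0.433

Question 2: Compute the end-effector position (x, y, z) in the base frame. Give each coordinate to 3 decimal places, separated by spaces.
after link 1: o_1 = (0.8660, -0.5000, 1.0000)
after link 2: o_2 = (-1.1340, -3.9641, 1.0000)
after link 3: o_3 = (3.1962, -4.4641, 2.0000)

3.196 -4.464 2.000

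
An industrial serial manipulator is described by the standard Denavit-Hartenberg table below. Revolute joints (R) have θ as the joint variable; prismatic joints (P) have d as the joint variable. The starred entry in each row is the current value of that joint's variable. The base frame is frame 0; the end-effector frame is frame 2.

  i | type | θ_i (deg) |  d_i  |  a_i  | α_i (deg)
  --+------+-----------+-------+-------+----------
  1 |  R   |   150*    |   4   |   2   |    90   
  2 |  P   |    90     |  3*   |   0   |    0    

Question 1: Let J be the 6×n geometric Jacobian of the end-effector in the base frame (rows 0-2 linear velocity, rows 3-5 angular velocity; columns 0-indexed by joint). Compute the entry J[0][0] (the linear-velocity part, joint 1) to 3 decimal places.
axis z_0 = ẑ; lever o_n−o_0 = (-0.2321,3.5981,4.0000)
cross product → J_v[:, 0] = (-3.5981,-0.2321,0.0000)
J_ω[:, 0] = z_0
entry J[0][0] = -3.5981

-3.598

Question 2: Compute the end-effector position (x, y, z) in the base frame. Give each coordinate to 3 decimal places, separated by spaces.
after link 1: o_1 = (-1.7321, 1.0000, 4.0000)
after link 2: o_2 = (-0.2321, 3.5981, 4.0000)

-0.232 3.598 4.000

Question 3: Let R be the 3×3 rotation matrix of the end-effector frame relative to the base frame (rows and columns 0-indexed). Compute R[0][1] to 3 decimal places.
0.866

End-effector y-axis (col 1 of R) = (0.8660,-0.5000,0.0000)
R[0][1] = 0.8660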